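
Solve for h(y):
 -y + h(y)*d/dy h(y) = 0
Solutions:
 h(y) = -sqrt(C1 + y^2)
 h(y) = sqrt(C1 + y^2)


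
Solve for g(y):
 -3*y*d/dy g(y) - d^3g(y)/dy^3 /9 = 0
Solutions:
 g(y) = C1 + Integral(C2*airyai(-3*y) + C3*airybi(-3*y), y)


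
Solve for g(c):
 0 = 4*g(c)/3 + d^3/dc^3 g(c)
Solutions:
 g(c) = C3*exp(-6^(2/3)*c/3) + (C1*sin(2^(2/3)*3^(1/6)*c/2) + C2*cos(2^(2/3)*3^(1/6)*c/2))*exp(6^(2/3)*c/6)


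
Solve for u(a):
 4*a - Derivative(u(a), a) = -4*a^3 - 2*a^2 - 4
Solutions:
 u(a) = C1 + a^4 + 2*a^3/3 + 2*a^2 + 4*a


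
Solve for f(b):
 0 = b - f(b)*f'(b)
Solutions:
 f(b) = -sqrt(C1 + b^2)
 f(b) = sqrt(C1 + b^2)


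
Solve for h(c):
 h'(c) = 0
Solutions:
 h(c) = C1


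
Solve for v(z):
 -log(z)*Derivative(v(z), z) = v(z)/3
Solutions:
 v(z) = C1*exp(-li(z)/3)


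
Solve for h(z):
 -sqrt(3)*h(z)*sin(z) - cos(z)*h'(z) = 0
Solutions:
 h(z) = C1*cos(z)^(sqrt(3))


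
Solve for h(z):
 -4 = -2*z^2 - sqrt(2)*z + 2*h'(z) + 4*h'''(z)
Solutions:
 h(z) = C1 + C2*sin(sqrt(2)*z/2) + C3*cos(sqrt(2)*z/2) + z^3/3 + sqrt(2)*z^2/4 - 6*z


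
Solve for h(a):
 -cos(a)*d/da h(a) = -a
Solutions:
 h(a) = C1 + Integral(a/cos(a), a)


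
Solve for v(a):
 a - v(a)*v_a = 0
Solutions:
 v(a) = -sqrt(C1 + a^2)
 v(a) = sqrt(C1 + a^2)


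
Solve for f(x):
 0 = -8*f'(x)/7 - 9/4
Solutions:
 f(x) = C1 - 63*x/32


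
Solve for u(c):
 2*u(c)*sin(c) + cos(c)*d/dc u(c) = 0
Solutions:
 u(c) = C1*cos(c)^2


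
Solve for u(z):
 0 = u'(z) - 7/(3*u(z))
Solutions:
 u(z) = -sqrt(C1 + 42*z)/3
 u(z) = sqrt(C1 + 42*z)/3


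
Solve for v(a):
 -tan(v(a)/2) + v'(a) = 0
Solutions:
 v(a) = -2*asin(C1*exp(a/2)) + 2*pi
 v(a) = 2*asin(C1*exp(a/2))


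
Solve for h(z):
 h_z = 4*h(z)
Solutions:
 h(z) = C1*exp(4*z)


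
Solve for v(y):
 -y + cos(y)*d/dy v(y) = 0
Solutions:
 v(y) = C1 + Integral(y/cos(y), y)


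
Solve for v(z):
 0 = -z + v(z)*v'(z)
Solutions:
 v(z) = -sqrt(C1 + z^2)
 v(z) = sqrt(C1 + z^2)


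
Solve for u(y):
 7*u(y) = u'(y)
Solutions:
 u(y) = C1*exp(7*y)


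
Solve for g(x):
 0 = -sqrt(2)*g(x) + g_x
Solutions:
 g(x) = C1*exp(sqrt(2)*x)


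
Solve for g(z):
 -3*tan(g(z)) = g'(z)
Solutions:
 g(z) = pi - asin(C1*exp(-3*z))
 g(z) = asin(C1*exp(-3*z))


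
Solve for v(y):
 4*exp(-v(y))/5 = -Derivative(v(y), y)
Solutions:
 v(y) = log(C1 - 4*y/5)


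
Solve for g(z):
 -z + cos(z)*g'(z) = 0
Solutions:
 g(z) = C1 + Integral(z/cos(z), z)


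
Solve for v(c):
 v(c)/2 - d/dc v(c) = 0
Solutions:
 v(c) = C1*exp(c/2)


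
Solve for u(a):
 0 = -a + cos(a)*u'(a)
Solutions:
 u(a) = C1 + Integral(a/cos(a), a)


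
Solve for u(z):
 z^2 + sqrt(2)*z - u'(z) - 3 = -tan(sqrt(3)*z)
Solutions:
 u(z) = C1 + z^3/3 + sqrt(2)*z^2/2 - 3*z - sqrt(3)*log(cos(sqrt(3)*z))/3


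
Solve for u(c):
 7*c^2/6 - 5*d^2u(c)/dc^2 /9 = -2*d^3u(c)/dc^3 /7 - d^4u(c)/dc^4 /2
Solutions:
 u(c) = C1 + C2*c + C3*exp(c*(-6 + sqrt(526))/21) + C4*exp(-c*(6 + sqrt(526))/21) + 7*c^4/40 + 9*c^3/25 + 8559*c^2/3500


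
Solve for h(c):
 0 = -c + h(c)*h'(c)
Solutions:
 h(c) = -sqrt(C1 + c^2)
 h(c) = sqrt(C1 + c^2)


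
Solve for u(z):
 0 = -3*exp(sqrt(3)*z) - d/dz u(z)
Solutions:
 u(z) = C1 - sqrt(3)*exp(sqrt(3)*z)


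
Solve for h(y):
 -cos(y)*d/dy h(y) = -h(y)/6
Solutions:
 h(y) = C1*(sin(y) + 1)^(1/12)/(sin(y) - 1)^(1/12)


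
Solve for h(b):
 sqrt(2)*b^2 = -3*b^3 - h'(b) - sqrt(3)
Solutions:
 h(b) = C1 - 3*b^4/4 - sqrt(2)*b^3/3 - sqrt(3)*b


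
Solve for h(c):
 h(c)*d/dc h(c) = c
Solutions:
 h(c) = -sqrt(C1 + c^2)
 h(c) = sqrt(C1 + c^2)


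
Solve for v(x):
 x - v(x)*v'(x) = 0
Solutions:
 v(x) = -sqrt(C1 + x^2)
 v(x) = sqrt(C1 + x^2)


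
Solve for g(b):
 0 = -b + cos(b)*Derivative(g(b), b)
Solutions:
 g(b) = C1 + Integral(b/cos(b), b)


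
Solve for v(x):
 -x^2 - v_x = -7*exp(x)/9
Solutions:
 v(x) = C1 - x^3/3 + 7*exp(x)/9


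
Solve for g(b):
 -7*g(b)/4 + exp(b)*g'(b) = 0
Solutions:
 g(b) = C1*exp(-7*exp(-b)/4)


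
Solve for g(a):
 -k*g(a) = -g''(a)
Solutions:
 g(a) = C1*exp(-a*sqrt(k)) + C2*exp(a*sqrt(k))


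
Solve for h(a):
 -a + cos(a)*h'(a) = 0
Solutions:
 h(a) = C1 + Integral(a/cos(a), a)


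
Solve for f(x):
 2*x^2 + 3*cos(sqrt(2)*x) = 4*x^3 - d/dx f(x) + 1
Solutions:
 f(x) = C1 + x^4 - 2*x^3/3 + x - 3*sqrt(2)*sin(sqrt(2)*x)/2


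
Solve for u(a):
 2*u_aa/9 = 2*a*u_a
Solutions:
 u(a) = C1 + C2*erfi(3*sqrt(2)*a/2)


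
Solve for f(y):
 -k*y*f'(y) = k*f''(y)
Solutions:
 f(y) = C1 + C2*erf(sqrt(2)*y/2)


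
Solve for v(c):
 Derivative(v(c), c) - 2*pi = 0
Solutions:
 v(c) = C1 + 2*pi*c


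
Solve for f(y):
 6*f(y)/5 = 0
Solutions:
 f(y) = 0


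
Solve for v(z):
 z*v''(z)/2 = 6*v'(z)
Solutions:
 v(z) = C1 + C2*z^13


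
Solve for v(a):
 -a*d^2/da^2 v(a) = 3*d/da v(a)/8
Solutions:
 v(a) = C1 + C2*a^(5/8)


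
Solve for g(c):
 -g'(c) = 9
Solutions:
 g(c) = C1 - 9*c


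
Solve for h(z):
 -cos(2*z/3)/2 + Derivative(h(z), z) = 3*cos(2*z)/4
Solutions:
 h(z) = C1 + 3*sin(2*z/3)/4 + 3*sin(2*z)/8


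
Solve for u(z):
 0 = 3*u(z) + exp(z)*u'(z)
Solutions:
 u(z) = C1*exp(3*exp(-z))


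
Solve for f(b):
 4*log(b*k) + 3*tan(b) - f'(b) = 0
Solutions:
 f(b) = C1 + 4*b*log(b*k) - 4*b - 3*log(cos(b))


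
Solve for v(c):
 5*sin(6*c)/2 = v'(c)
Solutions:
 v(c) = C1 - 5*cos(6*c)/12


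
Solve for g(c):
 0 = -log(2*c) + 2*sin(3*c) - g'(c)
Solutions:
 g(c) = C1 - c*log(c) - c*log(2) + c - 2*cos(3*c)/3


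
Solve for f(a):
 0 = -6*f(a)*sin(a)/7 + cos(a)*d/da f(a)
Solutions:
 f(a) = C1/cos(a)^(6/7)


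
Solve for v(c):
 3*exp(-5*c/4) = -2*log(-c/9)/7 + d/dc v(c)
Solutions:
 v(c) = C1 + 2*c*log(-c)/7 + 2*c*(-2*log(3) - 1)/7 - 12*exp(-5*c/4)/5


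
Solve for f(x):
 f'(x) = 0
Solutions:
 f(x) = C1


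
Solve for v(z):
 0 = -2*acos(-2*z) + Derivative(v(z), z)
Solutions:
 v(z) = C1 + 2*z*acos(-2*z) + sqrt(1 - 4*z^2)


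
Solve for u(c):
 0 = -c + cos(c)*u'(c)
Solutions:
 u(c) = C1 + Integral(c/cos(c), c)


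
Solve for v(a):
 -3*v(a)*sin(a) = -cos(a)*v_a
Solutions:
 v(a) = C1/cos(a)^3


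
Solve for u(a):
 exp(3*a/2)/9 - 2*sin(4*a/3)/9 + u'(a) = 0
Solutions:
 u(a) = C1 - 2*exp(3*a/2)/27 - cos(4*a/3)/6


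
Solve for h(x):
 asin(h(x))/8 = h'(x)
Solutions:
 Integral(1/asin(_y), (_y, h(x))) = C1 + x/8


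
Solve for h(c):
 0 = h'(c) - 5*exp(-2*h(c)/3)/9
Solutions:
 h(c) = 3*log(-sqrt(C1 + 5*c)) - 6*log(3) + 3*log(6)/2
 h(c) = 3*log(C1 + 5*c)/2 - 6*log(3) + 3*log(6)/2


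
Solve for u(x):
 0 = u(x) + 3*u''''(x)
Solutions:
 u(x) = (C1*sin(sqrt(2)*3^(3/4)*x/6) + C2*cos(sqrt(2)*3^(3/4)*x/6))*exp(-sqrt(2)*3^(3/4)*x/6) + (C3*sin(sqrt(2)*3^(3/4)*x/6) + C4*cos(sqrt(2)*3^(3/4)*x/6))*exp(sqrt(2)*3^(3/4)*x/6)


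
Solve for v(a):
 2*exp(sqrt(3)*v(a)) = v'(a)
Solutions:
 v(a) = sqrt(3)*(2*log(-1/(C1 + 2*a)) - log(3))/6


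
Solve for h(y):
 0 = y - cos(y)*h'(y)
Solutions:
 h(y) = C1 + Integral(y/cos(y), y)


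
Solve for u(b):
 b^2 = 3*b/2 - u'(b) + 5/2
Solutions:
 u(b) = C1 - b^3/3 + 3*b^2/4 + 5*b/2


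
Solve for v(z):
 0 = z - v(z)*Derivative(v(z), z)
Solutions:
 v(z) = -sqrt(C1 + z^2)
 v(z) = sqrt(C1 + z^2)


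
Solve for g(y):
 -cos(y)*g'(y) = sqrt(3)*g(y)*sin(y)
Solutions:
 g(y) = C1*cos(y)^(sqrt(3))


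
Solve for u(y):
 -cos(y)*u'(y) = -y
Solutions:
 u(y) = C1 + Integral(y/cos(y), y)


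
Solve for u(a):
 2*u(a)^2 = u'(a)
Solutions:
 u(a) = -1/(C1 + 2*a)


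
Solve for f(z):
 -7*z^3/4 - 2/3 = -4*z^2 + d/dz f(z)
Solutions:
 f(z) = C1 - 7*z^4/16 + 4*z^3/3 - 2*z/3


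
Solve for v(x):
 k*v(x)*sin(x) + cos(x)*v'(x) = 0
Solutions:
 v(x) = C1*exp(k*log(cos(x)))


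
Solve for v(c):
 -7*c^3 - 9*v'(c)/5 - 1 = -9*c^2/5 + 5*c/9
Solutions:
 v(c) = C1 - 35*c^4/36 + c^3/3 - 25*c^2/162 - 5*c/9


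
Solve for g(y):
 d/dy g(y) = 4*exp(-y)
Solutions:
 g(y) = C1 - 4*exp(-y)


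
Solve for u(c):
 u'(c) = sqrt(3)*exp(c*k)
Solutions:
 u(c) = C1 + sqrt(3)*exp(c*k)/k


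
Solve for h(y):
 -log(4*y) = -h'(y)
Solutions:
 h(y) = C1 + y*log(y) - y + y*log(4)


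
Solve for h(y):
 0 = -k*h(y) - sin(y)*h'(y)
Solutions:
 h(y) = C1*exp(k*(-log(cos(y) - 1) + log(cos(y) + 1))/2)


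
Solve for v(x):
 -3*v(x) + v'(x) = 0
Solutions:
 v(x) = C1*exp(3*x)


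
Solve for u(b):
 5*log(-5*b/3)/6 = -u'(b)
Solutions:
 u(b) = C1 - 5*b*log(-b)/6 + 5*b*(-log(5) + 1 + log(3))/6


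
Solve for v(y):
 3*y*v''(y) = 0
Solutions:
 v(y) = C1 + C2*y


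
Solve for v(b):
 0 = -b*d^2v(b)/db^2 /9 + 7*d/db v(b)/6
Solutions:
 v(b) = C1 + C2*b^(23/2)


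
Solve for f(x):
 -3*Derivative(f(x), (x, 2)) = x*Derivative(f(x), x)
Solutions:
 f(x) = C1 + C2*erf(sqrt(6)*x/6)


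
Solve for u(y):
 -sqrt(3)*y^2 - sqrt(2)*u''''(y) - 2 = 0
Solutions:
 u(y) = C1 + C2*y + C3*y^2 + C4*y^3 - sqrt(6)*y^6/720 - sqrt(2)*y^4/24


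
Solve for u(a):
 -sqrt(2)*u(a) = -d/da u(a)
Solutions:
 u(a) = C1*exp(sqrt(2)*a)


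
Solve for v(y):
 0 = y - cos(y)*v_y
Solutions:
 v(y) = C1 + Integral(y/cos(y), y)


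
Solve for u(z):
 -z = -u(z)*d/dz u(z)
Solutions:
 u(z) = -sqrt(C1 + z^2)
 u(z) = sqrt(C1 + z^2)


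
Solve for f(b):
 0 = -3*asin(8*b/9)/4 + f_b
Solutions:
 f(b) = C1 + 3*b*asin(8*b/9)/4 + 3*sqrt(81 - 64*b^2)/32


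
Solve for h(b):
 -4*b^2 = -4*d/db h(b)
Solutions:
 h(b) = C1 + b^3/3


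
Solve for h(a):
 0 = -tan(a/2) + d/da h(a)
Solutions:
 h(a) = C1 - 2*log(cos(a/2))


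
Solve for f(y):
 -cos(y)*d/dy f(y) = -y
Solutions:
 f(y) = C1 + Integral(y/cos(y), y)


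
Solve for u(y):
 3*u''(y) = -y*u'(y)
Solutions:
 u(y) = C1 + C2*erf(sqrt(6)*y/6)


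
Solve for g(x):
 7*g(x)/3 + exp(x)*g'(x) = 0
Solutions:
 g(x) = C1*exp(7*exp(-x)/3)


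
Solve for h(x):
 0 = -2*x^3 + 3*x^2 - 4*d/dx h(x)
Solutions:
 h(x) = C1 - x^4/8 + x^3/4


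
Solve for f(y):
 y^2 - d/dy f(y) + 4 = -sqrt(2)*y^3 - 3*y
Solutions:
 f(y) = C1 + sqrt(2)*y^4/4 + y^3/3 + 3*y^2/2 + 4*y


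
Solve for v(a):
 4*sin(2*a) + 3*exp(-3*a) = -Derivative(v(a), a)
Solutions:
 v(a) = C1 + 2*cos(2*a) + exp(-3*a)


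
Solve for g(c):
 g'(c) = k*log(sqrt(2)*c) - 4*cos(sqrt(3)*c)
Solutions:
 g(c) = C1 + c*k*(log(c) - 1) + c*k*log(2)/2 - 4*sqrt(3)*sin(sqrt(3)*c)/3


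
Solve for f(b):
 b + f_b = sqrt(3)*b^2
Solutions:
 f(b) = C1 + sqrt(3)*b^3/3 - b^2/2


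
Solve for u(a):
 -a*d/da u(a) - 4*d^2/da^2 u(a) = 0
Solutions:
 u(a) = C1 + C2*erf(sqrt(2)*a/4)


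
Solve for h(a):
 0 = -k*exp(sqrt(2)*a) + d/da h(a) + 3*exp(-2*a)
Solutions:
 h(a) = C1 + sqrt(2)*k*exp(sqrt(2)*a)/2 + 3*exp(-2*a)/2


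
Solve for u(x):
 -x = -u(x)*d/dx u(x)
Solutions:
 u(x) = -sqrt(C1 + x^2)
 u(x) = sqrt(C1 + x^2)


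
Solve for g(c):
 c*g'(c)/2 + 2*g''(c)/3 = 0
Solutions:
 g(c) = C1 + C2*erf(sqrt(6)*c/4)


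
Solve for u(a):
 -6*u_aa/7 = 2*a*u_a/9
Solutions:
 u(a) = C1 + C2*erf(sqrt(42)*a/18)


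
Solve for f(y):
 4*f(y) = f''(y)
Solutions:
 f(y) = C1*exp(-2*y) + C2*exp(2*y)


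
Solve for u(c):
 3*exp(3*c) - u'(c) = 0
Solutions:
 u(c) = C1 + exp(3*c)


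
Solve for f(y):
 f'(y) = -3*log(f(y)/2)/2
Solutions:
 -2*Integral(1/(-log(_y) + log(2)), (_y, f(y)))/3 = C1 - y


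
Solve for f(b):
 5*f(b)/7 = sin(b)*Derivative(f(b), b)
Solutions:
 f(b) = C1*(cos(b) - 1)^(5/14)/(cos(b) + 1)^(5/14)


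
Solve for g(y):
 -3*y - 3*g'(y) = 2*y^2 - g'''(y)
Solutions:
 g(y) = C1 + C2*exp(-sqrt(3)*y) + C3*exp(sqrt(3)*y) - 2*y^3/9 - y^2/2 - 4*y/9


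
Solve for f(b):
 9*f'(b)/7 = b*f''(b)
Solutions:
 f(b) = C1 + C2*b^(16/7)


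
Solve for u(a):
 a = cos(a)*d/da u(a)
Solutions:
 u(a) = C1 + Integral(a/cos(a), a)


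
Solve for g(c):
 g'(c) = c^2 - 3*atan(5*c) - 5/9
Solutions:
 g(c) = C1 + c^3/3 - 3*c*atan(5*c) - 5*c/9 + 3*log(25*c^2 + 1)/10


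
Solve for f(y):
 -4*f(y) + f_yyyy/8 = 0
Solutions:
 f(y) = C1*exp(-2*2^(1/4)*y) + C2*exp(2*2^(1/4)*y) + C3*sin(2*2^(1/4)*y) + C4*cos(2*2^(1/4)*y)


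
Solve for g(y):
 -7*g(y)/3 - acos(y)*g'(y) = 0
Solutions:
 g(y) = C1*exp(-7*Integral(1/acos(y), y)/3)


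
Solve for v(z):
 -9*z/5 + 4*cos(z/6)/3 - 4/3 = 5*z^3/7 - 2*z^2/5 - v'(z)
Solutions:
 v(z) = C1 + 5*z^4/28 - 2*z^3/15 + 9*z^2/10 + 4*z/3 - 8*sin(z/6)


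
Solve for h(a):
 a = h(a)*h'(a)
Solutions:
 h(a) = -sqrt(C1 + a^2)
 h(a) = sqrt(C1 + a^2)


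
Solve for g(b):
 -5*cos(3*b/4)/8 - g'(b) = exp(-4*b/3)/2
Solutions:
 g(b) = C1 - 5*sin(3*b/4)/6 + 3*exp(-4*b/3)/8


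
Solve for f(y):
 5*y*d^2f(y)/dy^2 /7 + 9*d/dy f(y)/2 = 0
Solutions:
 f(y) = C1 + C2/y^(53/10)


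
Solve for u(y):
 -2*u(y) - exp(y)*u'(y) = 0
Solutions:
 u(y) = C1*exp(2*exp(-y))


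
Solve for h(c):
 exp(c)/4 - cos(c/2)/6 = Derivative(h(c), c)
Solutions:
 h(c) = C1 + exp(c)/4 - sin(c/2)/3


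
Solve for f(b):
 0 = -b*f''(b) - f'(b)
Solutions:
 f(b) = C1 + C2*log(b)


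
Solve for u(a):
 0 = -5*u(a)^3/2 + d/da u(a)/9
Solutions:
 u(a) = -sqrt(-1/(C1 + 45*a))
 u(a) = sqrt(-1/(C1 + 45*a))


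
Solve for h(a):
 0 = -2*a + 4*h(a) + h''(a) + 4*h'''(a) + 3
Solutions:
 h(a) = C1*exp(a*(-2 + (24*sqrt(1299) + 865)^(-1/3) + (24*sqrt(1299) + 865)^(1/3))/24)*sin(sqrt(3)*a*(-(24*sqrt(1299) + 865)^(1/3) + (24*sqrt(1299) + 865)^(-1/3))/24) + C2*exp(a*(-2 + (24*sqrt(1299) + 865)^(-1/3) + (24*sqrt(1299) + 865)^(1/3))/24)*cos(sqrt(3)*a*(-(24*sqrt(1299) + 865)^(1/3) + (24*sqrt(1299) + 865)^(-1/3))/24) + C3*exp(-a*((24*sqrt(1299) + 865)^(-1/3) + 1 + (24*sqrt(1299) + 865)^(1/3))/12) + a/2 - 3/4


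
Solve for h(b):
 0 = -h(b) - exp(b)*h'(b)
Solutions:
 h(b) = C1*exp(exp(-b))


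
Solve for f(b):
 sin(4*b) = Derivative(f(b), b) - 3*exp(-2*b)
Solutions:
 f(b) = C1 - cos(4*b)/4 - 3*exp(-2*b)/2


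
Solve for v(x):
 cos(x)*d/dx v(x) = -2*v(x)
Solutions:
 v(x) = C1*(sin(x) - 1)/(sin(x) + 1)


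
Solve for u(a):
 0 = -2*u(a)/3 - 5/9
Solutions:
 u(a) = -5/6


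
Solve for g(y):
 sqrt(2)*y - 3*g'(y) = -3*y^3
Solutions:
 g(y) = C1 + y^4/4 + sqrt(2)*y^2/6


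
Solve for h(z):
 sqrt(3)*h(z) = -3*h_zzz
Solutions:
 h(z) = C3*exp(-3^(5/6)*z/3) + (C1*sin(3^(1/3)*z/2) + C2*cos(3^(1/3)*z/2))*exp(3^(5/6)*z/6)


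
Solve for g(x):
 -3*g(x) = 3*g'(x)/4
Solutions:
 g(x) = C1*exp(-4*x)


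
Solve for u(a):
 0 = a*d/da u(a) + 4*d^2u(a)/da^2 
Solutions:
 u(a) = C1 + C2*erf(sqrt(2)*a/4)


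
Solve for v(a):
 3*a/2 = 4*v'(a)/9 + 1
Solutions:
 v(a) = C1 + 27*a^2/16 - 9*a/4


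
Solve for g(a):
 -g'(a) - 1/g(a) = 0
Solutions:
 g(a) = -sqrt(C1 - 2*a)
 g(a) = sqrt(C1 - 2*a)


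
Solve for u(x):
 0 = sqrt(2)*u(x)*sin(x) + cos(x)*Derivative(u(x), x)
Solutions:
 u(x) = C1*cos(x)^(sqrt(2))


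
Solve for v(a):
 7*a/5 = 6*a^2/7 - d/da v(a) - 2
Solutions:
 v(a) = C1 + 2*a^3/7 - 7*a^2/10 - 2*a


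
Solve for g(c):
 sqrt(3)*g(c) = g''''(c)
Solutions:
 g(c) = C1*exp(-3^(1/8)*c) + C2*exp(3^(1/8)*c) + C3*sin(3^(1/8)*c) + C4*cos(3^(1/8)*c)


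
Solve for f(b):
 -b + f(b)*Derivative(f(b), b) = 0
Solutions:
 f(b) = -sqrt(C1 + b^2)
 f(b) = sqrt(C1 + b^2)


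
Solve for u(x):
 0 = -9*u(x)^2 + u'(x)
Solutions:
 u(x) = -1/(C1 + 9*x)


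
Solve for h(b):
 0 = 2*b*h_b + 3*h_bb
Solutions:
 h(b) = C1 + C2*erf(sqrt(3)*b/3)


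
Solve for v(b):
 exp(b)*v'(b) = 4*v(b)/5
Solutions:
 v(b) = C1*exp(-4*exp(-b)/5)


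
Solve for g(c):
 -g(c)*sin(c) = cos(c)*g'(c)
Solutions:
 g(c) = C1*cos(c)


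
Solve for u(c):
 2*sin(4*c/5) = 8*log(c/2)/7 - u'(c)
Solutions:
 u(c) = C1 + 8*c*log(c)/7 - 8*c/7 - 8*c*log(2)/7 + 5*cos(4*c/5)/2


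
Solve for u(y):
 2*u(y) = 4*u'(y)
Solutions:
 u(y) = C1*exp(y/2)


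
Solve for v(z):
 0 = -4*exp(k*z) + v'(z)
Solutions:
 v(z) = C1 + 4*exp(k*z)/k


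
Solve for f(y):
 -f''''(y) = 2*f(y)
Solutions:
 f(y) = (C1*sin(2^(3/4)*y/2) + C2*cos(2^(3/4)*y/2))*exp(-2^(3/4)*y/2) + (C3*sin(2^(3/4)*y/2) + C4*cos(2^(3/4)*y/2))*exp(2^(3/4)*y/2)


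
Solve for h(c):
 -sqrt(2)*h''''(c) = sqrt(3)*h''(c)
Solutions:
 h(c) = C1 + C2*c + C3*sin(2^(3/4)*3^(1/4)*c/2) + C4*cos(2^(3/4)*3^(1/4)*c/2)


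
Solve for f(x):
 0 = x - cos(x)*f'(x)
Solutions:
 f(x) = C1 + Integral(x/cos(x), x)


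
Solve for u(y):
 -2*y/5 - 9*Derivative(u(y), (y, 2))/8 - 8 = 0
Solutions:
 u(y) = C1 + C2*y - 8*y^3/135 - 32*y^2/9


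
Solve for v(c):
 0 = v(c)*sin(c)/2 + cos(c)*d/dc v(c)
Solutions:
 v(c) = C1*sqrt(cos(c))


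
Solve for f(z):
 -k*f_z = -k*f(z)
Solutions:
 f(z) = C1*exp(z)


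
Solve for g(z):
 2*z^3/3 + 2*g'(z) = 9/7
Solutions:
 g(z) = C1 - z^4/12 + 9*z/14


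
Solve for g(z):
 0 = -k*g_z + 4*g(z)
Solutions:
 g(z) = C1*exp(4*z/k)


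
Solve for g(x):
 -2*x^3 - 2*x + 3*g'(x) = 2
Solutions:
 g(x) = C1 + x^4/6 + x^2/3 + 2*x/3


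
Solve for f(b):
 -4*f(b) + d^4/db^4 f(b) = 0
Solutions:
 f(b) = C1*exp(-sqrt(2)*b) + C2*exp(sqrt(2)*b) + C3*sin(sqrt(2)*b) + C4*cos(sqrt(2)*b)


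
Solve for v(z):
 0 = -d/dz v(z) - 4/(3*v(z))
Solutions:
 v(z) = -sqrt(C1 - 24*z)/3
 v(z) = sqrt(C1 - 24*z)/3


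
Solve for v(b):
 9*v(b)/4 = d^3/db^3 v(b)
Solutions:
 v(b) = C3*exp(2^(1/3)*3^(2/3)*b/2) + (C1*sin(3*2^(1/3)*3^(1/6)*b/4) + C2*cos(3*2^(1/3)*3^(1/6)*b/4))*exp(-2^(1/3)*3^(2/3)*b/4)


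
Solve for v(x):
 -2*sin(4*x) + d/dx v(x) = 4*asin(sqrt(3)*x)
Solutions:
 v(x) = C1 + 4*x*asin(sqrt(3)*x) + 4*sqrt(3)*sqrt(1 - 3*x^2)/3 - cos(4*x)/2


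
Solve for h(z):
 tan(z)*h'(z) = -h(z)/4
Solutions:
 h(z) = C1/sin(z)^(1/4)


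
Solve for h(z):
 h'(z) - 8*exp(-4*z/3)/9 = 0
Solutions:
 h(z) = C1 - 2*exp(-4*z/3)/3


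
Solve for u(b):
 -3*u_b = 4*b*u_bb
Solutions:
 u(b) = C1 + C2*b^(1/4)


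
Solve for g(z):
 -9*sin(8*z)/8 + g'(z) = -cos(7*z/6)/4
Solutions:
 g(z) = C1 - 3*sin(7*z/6)/14 - 9*cos(8*z)/64


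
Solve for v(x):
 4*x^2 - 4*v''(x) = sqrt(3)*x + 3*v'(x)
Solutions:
 v(x) = C1 + C2*exp(-3*x/4) + 4*x^3/9 - 16*x^2/9 - sqrt(3)*x^2/6 + 4*sqrt(3)*x/9 + 128*x/27


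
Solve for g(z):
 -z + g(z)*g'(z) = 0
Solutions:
 g(z) = -sqrt(C1 + z^2)
 g(z) = sqrt(C1 + z^2)


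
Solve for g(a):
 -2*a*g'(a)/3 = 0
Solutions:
 g(a) = C1


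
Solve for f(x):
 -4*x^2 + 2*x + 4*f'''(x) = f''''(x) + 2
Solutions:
 f(x) = C1 + C2*x + C3*x^2 + C4*exp(4*x) + x^5/60 + x^3/12


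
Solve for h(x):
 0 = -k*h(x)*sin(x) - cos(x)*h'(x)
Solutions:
 h(x) = C1*exp(k*log(cos(x)))


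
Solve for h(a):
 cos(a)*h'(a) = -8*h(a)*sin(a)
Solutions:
 h(a) = C1*cos(a)^8


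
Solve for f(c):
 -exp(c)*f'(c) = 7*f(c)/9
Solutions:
 f(c) = C1*exp(7*exp(-c)/9)


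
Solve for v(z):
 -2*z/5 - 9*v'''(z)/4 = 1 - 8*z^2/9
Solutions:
 v(z) = C1 + C2*z + C3*z^2 + 8*z^5/1215 - z^4/135 - 2*z^3/27


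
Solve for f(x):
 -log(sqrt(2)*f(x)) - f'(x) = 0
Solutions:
 2*Integral(1/(2*log(_y) + log(2)), (_y, f(x))) = C1 - x


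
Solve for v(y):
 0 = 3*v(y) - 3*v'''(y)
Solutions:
 v(y) = C3*exp(y) + (C1*sin(sqrt(3)*y/2) + C2*cos(sqrt(3)*y/2))*exp(-y/2)


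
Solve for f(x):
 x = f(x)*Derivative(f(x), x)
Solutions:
 f(x) = -sqrt(C1 + x^2)
 f(x) = sqrt(C1 + x^2)


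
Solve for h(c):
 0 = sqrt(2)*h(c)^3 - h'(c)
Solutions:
 h(c) = -sqrt(2)*sqrt(-1/(C1 + sqrt(2)*c))/2
 h(c) = sqrt(2)*sqrt(-1/(C1 + sqrt(2)*c))/2


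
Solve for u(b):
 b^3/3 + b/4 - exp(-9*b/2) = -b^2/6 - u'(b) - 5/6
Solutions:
 u(b) = C1 - b^4/12 - b^3/18 - b^2/8 - 5*b/6 - 2*exp(-9*b/2)/9


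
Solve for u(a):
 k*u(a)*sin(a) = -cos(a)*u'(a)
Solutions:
 u(a) = C1*exp(k*log(cos(a)))


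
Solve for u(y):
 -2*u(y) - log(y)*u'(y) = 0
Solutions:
 u(y) = C1*exp(-2*li(y))


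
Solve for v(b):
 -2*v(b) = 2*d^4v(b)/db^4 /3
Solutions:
 v(b) = (C1*sin(sqrt(2)*3^(1/4)*b/2) + C2*cos(sqrt(2)*3^(1/4)*b/2))*exp(-sqrt(2)*3^(1/4)*b/2) + (C3*sin(sqrt(2)*3^(1/4)*b/2) + C4*cos(sqrt(2)*3^(1/4)*b/2))*exp(sqrt(2)*3^(1/4)*b/2)


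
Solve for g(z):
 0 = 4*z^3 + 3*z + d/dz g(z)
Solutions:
 g(z) = C1 - z^4 - 3*z^2/2


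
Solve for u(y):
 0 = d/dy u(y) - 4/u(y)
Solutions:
 u(y) = -sqrt(C1 + 8*y)
 u(y) = sqrt(C1 + 8*y)


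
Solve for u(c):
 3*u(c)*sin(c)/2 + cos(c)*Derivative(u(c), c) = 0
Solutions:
 u(c) = C1*cos(c)^(3/2)


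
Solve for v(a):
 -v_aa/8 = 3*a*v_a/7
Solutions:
 v(a) = C1 + C2*erf(2*sqrt(21)*a/7)


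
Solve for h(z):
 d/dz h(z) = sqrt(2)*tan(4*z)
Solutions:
 h(z) = C1 - sqrt(2)*log(cos(4*z))/4


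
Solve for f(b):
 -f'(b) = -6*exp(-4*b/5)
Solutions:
 f(b) = C1 - 15*exp(-4*b/5)/2


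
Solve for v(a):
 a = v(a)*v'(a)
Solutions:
 v(a) = -sqrt(C1 + a^2)
 v(a) = sqrt(C1 + a^2)


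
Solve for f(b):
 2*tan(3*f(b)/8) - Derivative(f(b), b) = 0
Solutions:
 f(b) = -8*asin(C1*exp(3*b/4))/3 + 8*pi/3
 f(b) = 8*asin(C1*exp(3*b/4))/3


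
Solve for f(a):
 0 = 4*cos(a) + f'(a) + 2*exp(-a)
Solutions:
 f(a) = C1 - 4*sin(a) + 2*exp(-a)


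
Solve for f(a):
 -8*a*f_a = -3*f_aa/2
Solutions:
 f(a) = C1 + C2*erfi(2*sqrt(6)*a/3)


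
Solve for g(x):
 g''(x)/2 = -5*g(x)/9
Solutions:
 g(x) = C1*sin(sqrt(10)*x/3) + C2*cos(sqrt(10)*x/3)


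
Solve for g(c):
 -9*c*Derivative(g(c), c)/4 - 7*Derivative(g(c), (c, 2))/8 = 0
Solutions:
 g(c) = C1 + C2*erf(3*sqrt(7)*c/7)


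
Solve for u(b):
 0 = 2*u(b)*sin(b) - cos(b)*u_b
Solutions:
 u(b) = C1/cos(b)^2


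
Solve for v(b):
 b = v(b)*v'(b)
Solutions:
 v(b) = -sqrt(C1 + b^2)
 v(b) = sqrt(C1 + b^2)


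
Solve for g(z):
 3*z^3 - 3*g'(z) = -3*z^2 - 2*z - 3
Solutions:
 g(z) = C1 + z^4/4 + z^3/3 + z^2/3 + z


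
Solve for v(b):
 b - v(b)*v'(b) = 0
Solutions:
 v(b) = -sqrt(C1 + b^2)
 v(b) = sqrt(C1 + b^2)


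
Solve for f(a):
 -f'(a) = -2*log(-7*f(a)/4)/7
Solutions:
 -7*Integral(1/(log(-_y) - 2*log(2) + log(7)), (_y, f(a)))/2 = C1 - a


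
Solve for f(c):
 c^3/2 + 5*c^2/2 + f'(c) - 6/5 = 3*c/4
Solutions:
 f(c) = C1 - c^4/8 - 5*c^3/6 + 3*c^2/8 + 6*c/5


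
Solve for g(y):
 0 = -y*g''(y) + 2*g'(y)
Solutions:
 g(y) = C1 + C2*y^3


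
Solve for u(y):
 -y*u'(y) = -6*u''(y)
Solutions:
 u(y) = C1 + C2*erfi(sqrt(3)*y/6)


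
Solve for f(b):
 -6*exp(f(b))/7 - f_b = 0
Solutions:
 f(b) = log(1/(C1 + 6*b)) + log(7)


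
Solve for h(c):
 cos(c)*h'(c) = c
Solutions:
 h(c) = C1 + Integral(c/cos(c), c)


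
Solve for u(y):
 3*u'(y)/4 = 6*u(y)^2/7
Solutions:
 u(y) = -7/(C1 + 8*y)


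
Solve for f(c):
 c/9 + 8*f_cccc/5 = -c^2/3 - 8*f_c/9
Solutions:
 f(c) = C1 + C4*exp(-15^(1/3)*c/3) - c^3/8 - c^2/16 + (C2*sin(3^(5/6)*5^(1/3)*c/6) + C3*cos(3^(5/6)*5^(1/3)*c/6))*exp(15^(1/3)*c/6)


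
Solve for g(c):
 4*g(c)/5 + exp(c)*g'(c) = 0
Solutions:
 g(c) = C1*exp(4*exp(-c)/5)


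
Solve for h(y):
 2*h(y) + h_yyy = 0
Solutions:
 h(y) = C3*exp(-2^(1/3)*y) + (C1*sin(2^(1/3)*sqrt(3)*y/2) + C2*cos(2^(1/3)*sqrt(3)*y/2))*exp(2^(1/3)*y/2)


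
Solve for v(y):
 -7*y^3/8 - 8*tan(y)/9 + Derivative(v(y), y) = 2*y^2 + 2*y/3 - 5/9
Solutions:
 v(y) = C1 + 7*y^4/32 + 2*y^3/3 + y^2/3 - 5*y/9 - 8*log(cos(y))/9


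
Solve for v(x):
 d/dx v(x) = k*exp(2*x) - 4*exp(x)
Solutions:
 v(x) = C1 + k*exp(2*x)/2 - 4*exp(x)


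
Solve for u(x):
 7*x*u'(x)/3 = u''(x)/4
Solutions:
 u(x) = C1 + C2*erfi(sqrt(42)*x/3)


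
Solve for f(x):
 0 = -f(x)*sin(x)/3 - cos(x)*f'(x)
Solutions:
 f(x) = C1*cos(x)^(1/3)


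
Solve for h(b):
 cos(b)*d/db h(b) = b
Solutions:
 h(b) = C1 + Integral(b/cos(b), b)


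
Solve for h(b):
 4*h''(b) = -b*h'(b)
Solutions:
 h(b) = C1 + C2*erf(sqrt(2)*b/4)


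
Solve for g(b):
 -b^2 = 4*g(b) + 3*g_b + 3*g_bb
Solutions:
 g(b) = -b^2/4 + 3*b/8 + (C1*sin(sqrt(39)*b/6) + C2*cos(sqrt(39)*b/6))*exp(-b/2) + 3/32


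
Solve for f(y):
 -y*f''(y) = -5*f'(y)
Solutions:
 f(y) = C1 + C2*y^6


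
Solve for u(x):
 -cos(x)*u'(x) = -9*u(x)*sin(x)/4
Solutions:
 u(x) = C1/cos(x)^(9/4)


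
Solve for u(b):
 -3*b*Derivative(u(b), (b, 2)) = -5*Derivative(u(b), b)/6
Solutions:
 u(b) = C1 + C2*b^(23/18)


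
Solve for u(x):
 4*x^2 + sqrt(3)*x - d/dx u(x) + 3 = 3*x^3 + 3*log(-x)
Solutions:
 u(x) = C1 - 3*x^4/4 + 4*x^3/3 + sqrt(3)*x^2/2 - 3*x*log(-x) + 6*x


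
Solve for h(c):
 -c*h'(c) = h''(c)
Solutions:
 h(c) = C1 + C2*erf(sqrt(2)*c/2)


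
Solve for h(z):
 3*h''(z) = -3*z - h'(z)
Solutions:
 h(z) = C1 + C2*exp(-z/3) - 3*z^2/2 + 9*z


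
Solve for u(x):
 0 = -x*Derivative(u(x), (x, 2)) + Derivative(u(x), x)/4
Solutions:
 u(x) = C1 + C2*x^(5/4)


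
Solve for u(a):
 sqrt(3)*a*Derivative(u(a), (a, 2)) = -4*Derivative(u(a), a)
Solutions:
 u(a) = C1 + C2*a^(1 - 4*sqrt(3)/3)


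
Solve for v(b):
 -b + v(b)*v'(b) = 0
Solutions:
 v(b) = -sqrt(C1 + b^2)
 v(b) = sqrt(C1 + b^2)


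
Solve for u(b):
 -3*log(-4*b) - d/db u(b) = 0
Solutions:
 u(b) = C1 - 3*b*log(-b) + 3*b*(1 - 2*log(2))


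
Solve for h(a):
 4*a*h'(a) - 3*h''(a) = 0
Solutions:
 h(a) = C1 + C2*erfi(sqrt(6)*a/3)


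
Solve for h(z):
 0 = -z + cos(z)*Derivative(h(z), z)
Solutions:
 h(z) = C1 + Integral(z/cos(z), z)


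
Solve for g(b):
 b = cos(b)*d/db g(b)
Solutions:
 g(b) = C1 + Integral(b/cos(b), b)


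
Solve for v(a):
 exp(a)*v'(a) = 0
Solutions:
 v(a) = C1


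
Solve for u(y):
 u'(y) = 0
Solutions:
 u(y) = C1


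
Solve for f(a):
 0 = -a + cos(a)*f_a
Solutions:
 f(a) = C1 + Integral(a/cos(a), a)


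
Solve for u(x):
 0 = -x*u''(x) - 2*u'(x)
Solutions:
 u(x) = C1 + C2/x


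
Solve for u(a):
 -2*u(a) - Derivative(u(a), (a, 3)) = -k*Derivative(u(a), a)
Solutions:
 u(a) = C1*exp(a*(-2*k/((-3^(1/3) + 3^(5/6)*I)*(sqrt(3)*sqrt(27 - k^3) + 9)^(1/3)) + 3^(1/3)*(sqrt(3)*sqrt(27 - k^3) + 9)^(1/3)/6 - 3^(5/6)*I*(sqrt(3)*sqrt(27 - k^3) + 9)^(1/3)/6)) + C2*exp(a*(2*k/((3^(1/3) + 3^(5/6)*I)*(sqrt(3)*sqrt(27 - k^3) + 9)^(1/3)) + 3^(1/3)*(sqrt(3)*sqrt(27 - k^3) + 9)^(1/3)/6 + 3^(5/6)*I*(sqrt(3)*sqrt(27 - k^3) + 9)^(1/3)/6)) + C3*exp(-3^(1/3)*a*(3^(1/3)*k/(sqrt(3)*sqrt(27 - k^3) + 9)^(1/3) + (sqrt(3)*sqrt(27 - k^3) + 9)^(1/3))/3)


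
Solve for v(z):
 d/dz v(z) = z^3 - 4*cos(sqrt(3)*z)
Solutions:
 v(z) = C1 + z^4/4 - 4*sqrt(3)*sin(sqrt(3)*z)/3


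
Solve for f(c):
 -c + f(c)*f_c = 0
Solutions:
 f(c) = -sqrt(C1 + c^2)
 f(c) = sqrt(C1 + c^2)


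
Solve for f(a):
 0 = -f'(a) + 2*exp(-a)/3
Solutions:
 f(a) = C1 - 2*exp(-a)/3


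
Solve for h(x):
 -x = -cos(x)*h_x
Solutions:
 h(x) = C1 + Integral(x/cos(x), x)


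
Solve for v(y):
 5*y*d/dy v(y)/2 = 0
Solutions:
 v(y) = C1


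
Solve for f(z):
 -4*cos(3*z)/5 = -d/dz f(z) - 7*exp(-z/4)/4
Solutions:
 f(z) = C1 + 4*sin(3*z)/15 + 7*exp(-z/4)


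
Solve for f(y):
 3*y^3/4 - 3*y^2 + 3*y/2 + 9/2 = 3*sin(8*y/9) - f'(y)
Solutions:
 f(y) = C1 - 3*y^4/16 + y^3 - 3*y^2/4 - 9*y/2 - 27*cos(8*y/9)/8


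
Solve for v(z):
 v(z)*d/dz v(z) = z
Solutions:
 v(z) = -sqrt(C1 + z^2)
 v(z) = sqrt(C1 + z^2)


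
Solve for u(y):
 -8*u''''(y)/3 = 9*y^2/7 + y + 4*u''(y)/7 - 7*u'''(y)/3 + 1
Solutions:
 u(y) = C1 + C2*y - 3*y^4/16 - 161*y^3/48 - 6041*y^2/192 + (C3*sin(sqrt(287)*y/112) + C4*cos(sqrt(287)*y/112))*exp(7*y/16)


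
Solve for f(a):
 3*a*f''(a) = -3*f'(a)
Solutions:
 f(a) = C1 + C2*log(a)


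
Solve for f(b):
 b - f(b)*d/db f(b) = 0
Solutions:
 f(b) = -sqrt(C1 + b^2)
 f(b) = sqrt(C1 + b^2)


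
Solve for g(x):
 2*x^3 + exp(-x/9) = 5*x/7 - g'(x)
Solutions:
 g(x) = C1 - x^4/2 + 5*x^2/14 + 9*exp(-x/9)


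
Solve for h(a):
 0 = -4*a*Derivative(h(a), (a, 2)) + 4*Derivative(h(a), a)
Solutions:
 h(a) = C1 + C2*a^2


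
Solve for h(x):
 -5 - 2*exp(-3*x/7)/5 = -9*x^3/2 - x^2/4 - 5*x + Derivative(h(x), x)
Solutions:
 h(x) = C1 + 9*x^4/8 + x^3/12 + 5*x^2/2 - 5*x + 14*exp(-3*x/7)/15


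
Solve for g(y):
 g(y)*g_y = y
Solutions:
 g(y) = -sqrt(C1 + y^2)
 g(y) = sqrt(C1 + y^2)


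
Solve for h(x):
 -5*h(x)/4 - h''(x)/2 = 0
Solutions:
 h(x) = C1*sin(sqrt(10)*x/2) + C2*cos(sqrt(10)*x/2)


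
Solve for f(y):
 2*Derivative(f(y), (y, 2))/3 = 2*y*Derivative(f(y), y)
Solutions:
 f(y) = C1 + C2*erfi(sqrt(6)*y/2)


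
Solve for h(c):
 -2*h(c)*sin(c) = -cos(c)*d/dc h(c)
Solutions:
 h(c) = C1/cos(c)^2


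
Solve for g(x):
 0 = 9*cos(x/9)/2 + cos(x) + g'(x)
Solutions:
 g(x) = C1 - 81*sin(x/9)/2 - sin(x)


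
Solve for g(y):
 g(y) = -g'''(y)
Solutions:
 g(y) = C3*exp(-y) + (C1*sin(sqrt(3)*y/2) + C2*cos(sqrt(3)*y/2))*exp(y/2)


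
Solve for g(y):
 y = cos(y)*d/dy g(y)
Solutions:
 g(y) = C1 + Integral(y/cos(y), y)


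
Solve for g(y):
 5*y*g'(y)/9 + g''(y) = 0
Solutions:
 g(y) = C1 + C2*erf(sqrt(10)*y/6)


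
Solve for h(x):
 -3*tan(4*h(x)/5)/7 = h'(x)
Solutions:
 h(x) = -5*asin(C1*exp(-12*x/35))/4 + 5*pi/4
 h(x) = 5*asin(C1*exp(-12*x/35))/4


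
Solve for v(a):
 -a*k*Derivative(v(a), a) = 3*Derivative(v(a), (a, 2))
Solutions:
 v(a) = Piecewise((-sqrt(6)*sqrt(pi)*C1*erf(sqrt(6)*a*sqrt(k)/6)/(2*sqrt(k)) - C2, (k > 0) | (k < 0)), (-C1*a - C2, True))


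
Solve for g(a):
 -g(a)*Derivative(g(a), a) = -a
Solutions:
 g(a) = -sqrt(C1 + a^2)
 g(a) = sqrt(C1 + a^2)


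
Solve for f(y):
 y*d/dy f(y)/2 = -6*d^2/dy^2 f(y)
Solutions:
 f(y) = C1 + C2*erf(sqrt(6)*y/12)


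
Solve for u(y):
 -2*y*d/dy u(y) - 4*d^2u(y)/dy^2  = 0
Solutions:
 u(y) = C1 + C2*erf(y/2)


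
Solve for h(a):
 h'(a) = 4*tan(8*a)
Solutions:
 h(a) = C1 - log(cos(8*a))/2


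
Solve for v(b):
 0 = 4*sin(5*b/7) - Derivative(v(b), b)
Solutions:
 v(b) = C1 - 28*cos(5*b/7)/5


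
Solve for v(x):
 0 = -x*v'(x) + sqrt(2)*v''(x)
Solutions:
 v(x) = C1 + C2*erfi(2^(1/4)*x/2)


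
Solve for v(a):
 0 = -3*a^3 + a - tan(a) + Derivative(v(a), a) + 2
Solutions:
 v(a) = C1 + 3*a^4/4 - a^2/2 - 2*a - log(cos(a))


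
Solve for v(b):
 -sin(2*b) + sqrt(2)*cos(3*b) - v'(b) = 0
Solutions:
 v(b) = C1 + sqrt(2)*sin(3*b)/3 + cos(2*b)/2


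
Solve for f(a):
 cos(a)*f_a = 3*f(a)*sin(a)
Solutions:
 f(a) = C1/cos(a)^3


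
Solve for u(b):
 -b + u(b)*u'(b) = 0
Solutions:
 u(b) = -sqrt(C1 + b^2)
 u(b) = sqrt(C1 + b^2)


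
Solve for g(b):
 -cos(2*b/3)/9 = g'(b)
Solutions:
 g(b) = C1 - sin(2*b/3)/6


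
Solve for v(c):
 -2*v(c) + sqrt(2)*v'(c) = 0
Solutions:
 v(c) = C1*exp(sqrt(2)*c)


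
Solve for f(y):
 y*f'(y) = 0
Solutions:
 f(y) = C1


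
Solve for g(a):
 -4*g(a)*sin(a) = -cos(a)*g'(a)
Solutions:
 g(a) = C1/cos(a)^4


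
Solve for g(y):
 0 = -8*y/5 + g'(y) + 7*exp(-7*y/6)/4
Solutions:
 g(y) = C1 + 4*y^2/5 + 3*exp(-7*y/6)/2


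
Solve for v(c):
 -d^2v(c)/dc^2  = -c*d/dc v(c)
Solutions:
 v(c) = C1 + C2*erfi(sqrt(2)*c/2)


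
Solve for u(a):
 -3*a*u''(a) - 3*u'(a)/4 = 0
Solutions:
 u(a) = C1 + C2*a^(3/4)


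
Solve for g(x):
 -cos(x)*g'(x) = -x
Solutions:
 g(x) = C1 + Integral(x/cos(x), x)


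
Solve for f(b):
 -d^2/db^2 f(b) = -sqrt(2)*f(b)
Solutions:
 f(b) = C1*exp(-2^(1/4)*b) + C2*exp(2^(1/4)*b)


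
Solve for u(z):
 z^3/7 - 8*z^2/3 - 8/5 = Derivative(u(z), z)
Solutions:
 u(z) = C1 + z^4/28 - 8*z^3/9 - 8*z/5


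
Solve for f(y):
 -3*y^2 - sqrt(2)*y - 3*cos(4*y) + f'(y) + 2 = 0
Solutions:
 f(y) = C1 + y^3 + sqrt(2)*y^2/2 - 2*y + 3*sin(4*y)/4


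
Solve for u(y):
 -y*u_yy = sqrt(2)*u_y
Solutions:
 u(y) = C1 + C2*y^(1 - sqrt(2))


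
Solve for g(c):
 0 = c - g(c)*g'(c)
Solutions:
 g(c) = -sqrt(C1 + c^2)
 g(c) = sqrt(C1 + c^2)


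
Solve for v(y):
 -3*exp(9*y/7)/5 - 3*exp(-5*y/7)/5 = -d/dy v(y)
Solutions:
 v(y) = C1 + 7*exp(9*y/7)/15 - 21*exp(-5*y/7)/25


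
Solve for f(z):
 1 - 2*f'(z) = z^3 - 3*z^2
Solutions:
 f(z) = C1 - z^4/8 + z^3/2 + z/2


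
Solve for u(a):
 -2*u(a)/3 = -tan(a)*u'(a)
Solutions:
 u(a) = C1*sin(a)^(2/3)


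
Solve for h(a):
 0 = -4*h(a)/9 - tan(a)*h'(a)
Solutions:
 h(a) = C1/sin(a)^(4/9)


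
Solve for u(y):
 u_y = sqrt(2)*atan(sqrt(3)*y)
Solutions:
 u(y) = C1 + sqrt(2)*(y*atan(sqrt(3)*y) - sqrt(3)*log(3*y^2 + 1)/6)


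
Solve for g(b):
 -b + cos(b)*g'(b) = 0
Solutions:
 g(b) = C1 + Integral(b/cos(b), b)


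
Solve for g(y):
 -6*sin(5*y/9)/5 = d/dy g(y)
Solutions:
 g(y) = C1 + 54*cos(5*y/9)/25


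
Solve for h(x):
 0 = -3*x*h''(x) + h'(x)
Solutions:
 h(x) = C1 + C2*x^(4/3)


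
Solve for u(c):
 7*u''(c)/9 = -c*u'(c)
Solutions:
 u(c) = C1 + C2*erf(3*sqrt(14)*c/14)


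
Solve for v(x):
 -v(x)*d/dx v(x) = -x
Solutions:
 v(x) = -sqrt(C1 + x^2)
 v(x) = sqrt(C1 + x^2)


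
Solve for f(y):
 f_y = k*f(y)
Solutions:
 f(y) = C1*exp(k*y)


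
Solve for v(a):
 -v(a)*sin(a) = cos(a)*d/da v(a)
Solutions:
 v(a) = C1*cos(a)


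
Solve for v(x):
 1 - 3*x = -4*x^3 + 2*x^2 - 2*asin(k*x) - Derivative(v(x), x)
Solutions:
 v(x) = C1 - x^4 + 2*x^3/3 + 3*x^2/2 - x - 2*Piecewise((x*asin(k*x) + sqrt(-k^2*x^2 + 1)/k, Ne(k, 0)), (0, True))


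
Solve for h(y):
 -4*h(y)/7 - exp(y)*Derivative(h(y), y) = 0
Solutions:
 h(y) = C1*exp(4*exp(-y)/7)


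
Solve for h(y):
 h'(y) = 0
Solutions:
 h(y) = C1


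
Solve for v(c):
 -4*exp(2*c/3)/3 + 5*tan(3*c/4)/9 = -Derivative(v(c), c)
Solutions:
 v(c) = C1 + 2*exp(2*c/3) + 20*log(cos(3*c/4))/27


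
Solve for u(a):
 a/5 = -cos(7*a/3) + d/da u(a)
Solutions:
 u(a) = C1 + a^2/10 + 3*sin(7*a/3)/7


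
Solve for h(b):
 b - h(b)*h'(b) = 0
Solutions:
 h(b) = -sqrt(C1 + b^2)
 h(b) = sqrt(C1 + b^2)


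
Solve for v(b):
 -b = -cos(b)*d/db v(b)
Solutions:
 v(b) = C1 + Integral(b/cos(b), b)


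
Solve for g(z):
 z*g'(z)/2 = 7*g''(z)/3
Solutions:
 g(z) = C1 + C2*erfi(sqrt(21)*z/14)


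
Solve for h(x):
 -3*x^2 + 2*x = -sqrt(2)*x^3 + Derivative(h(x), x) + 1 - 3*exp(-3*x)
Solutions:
 h(x) = C1 + sqrt(2)*x^4/4 - x^3 + x^2 - x - exp(-3*x)


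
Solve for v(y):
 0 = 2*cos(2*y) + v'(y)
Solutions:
 v(y) = C1 - sin(2*y)


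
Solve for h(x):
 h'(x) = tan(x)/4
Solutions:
 h(x) = C1 - log(cos(x))/4


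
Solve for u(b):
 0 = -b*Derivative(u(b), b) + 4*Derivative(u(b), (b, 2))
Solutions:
 u(b) = C1 + C2*erfi(sqrt(2)*b/4)


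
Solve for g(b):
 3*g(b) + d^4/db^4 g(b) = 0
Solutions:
 g(b) = (C1*sin(sqrt(2)*3^(1/4)*b/2) + C2*cos(sqrt(2)*3^(1/4)*b/2))*exp(-sqrt(2)*3^(1/4)*b/2) + (C3*sin(sqrt(2)*3^(1/4)*b/2) + C4*cos(sqrt(2)*3^(1/4)*b/2))*exp(sqrt(2)*3^(1/4)*b/2)


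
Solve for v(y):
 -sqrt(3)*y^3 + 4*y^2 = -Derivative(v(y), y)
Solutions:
 v(y) = C1 + sqrt(3)*y^4/4 - 4*y^3/3


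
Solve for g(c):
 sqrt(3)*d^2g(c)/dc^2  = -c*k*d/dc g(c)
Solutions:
 g(c) = Piecewise((-sqrt(2)*3^(1/4)*sqrt(pi)*C1*erf(sqrt(2)*3^(3/4)*c*sqrt(k)/6)/(2*sqrt(k)) - C2, (k > 0) | (k < 0)), (-C1*c - C2, True))


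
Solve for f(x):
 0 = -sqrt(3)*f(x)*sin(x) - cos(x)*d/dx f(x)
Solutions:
 f(x) = C1*cos(x)^(sqrt(3))


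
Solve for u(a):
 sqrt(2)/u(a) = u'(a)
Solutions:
 u(a) = -sqrt(C1 + 2*sqrt(2)*a)
 u(a) = sqrt(C1 + 2*sqrt(2)*a)


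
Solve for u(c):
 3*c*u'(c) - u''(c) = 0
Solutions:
 u(c) = C1 + C2*erfi(sqrt(6)*c/2)


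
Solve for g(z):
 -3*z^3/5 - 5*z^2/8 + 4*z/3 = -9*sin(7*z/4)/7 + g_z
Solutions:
 g(z) = C1 - 3*z^4/20 - 5*z^3/24 + 2*z^2/3 - 36*cos(7*z/4)/49


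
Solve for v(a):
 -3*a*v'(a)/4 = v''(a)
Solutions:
 v(a) = C1 + C2*erf(sqrt(6)*a/4)


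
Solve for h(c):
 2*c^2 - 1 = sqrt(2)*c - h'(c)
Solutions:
 h(c) = C1 - 2*c^3/3 + sqrt(2)*c^2/2 + c


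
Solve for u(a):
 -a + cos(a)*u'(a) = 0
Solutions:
 u(a) = C1 + Integral(a/cos(a), a)


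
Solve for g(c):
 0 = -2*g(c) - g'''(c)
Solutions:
 g(c) = C3*exp(-2^(1/3)*c) + (C1*sin(2^(1/3)*sqrt(3)*c/2) + C2*cos(2^(1/3)*sqrt(3)*c/2))*exp(2^(1/3)*c/2)


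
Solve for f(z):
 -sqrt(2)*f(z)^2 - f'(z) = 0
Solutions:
 f(z) = 1/(C1 + sqrt(2)*z)


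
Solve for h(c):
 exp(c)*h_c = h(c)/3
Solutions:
 h(c) = C1*exp(-exp(-c)/3)


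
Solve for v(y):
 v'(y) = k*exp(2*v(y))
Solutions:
 v(y) = log(-sqrt(-1/(C1 + k*y))) - log(2)/2
 v(y) = log(-1/(C1 + k*y))/2 - log(2)/2


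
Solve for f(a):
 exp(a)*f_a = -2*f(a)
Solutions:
 f(a) = C1*exp(2*exp(-a))


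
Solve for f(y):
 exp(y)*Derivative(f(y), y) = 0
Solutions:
 f(y) = C1


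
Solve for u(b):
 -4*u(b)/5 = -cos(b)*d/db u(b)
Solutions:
 u(b) = C1*(sin(b) + 1)^(2/5)/(sin(b) - 1)^(2/5)


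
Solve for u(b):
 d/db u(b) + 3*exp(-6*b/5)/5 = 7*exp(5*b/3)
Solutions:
 u(b) = C1 + 21*exp(5*b/3)/5 + exp(-6*b/5)/2


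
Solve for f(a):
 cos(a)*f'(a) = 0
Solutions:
 f(a) = C1


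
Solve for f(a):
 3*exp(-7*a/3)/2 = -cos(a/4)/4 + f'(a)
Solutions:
 f(a) = C1 + sin(a/4) - 9*exp(-7*a/3)/14


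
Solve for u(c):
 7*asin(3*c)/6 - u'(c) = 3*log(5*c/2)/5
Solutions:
 u(c) = C1 - 3*c*log(c)/5 + 7*c*asin(3*c)/6 - 3*c*log(5)/5 + 3*c*log(2)/5 + 3*c/5 + 7*sqrt(1 - 9*c^2)/18


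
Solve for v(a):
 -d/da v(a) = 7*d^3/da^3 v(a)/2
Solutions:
 v(a) = C1 + C2*sin(sqrt(14)*a/7) + C3*cos(sqrt(14)*a/7)


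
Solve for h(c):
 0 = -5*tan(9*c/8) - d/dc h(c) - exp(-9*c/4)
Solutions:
 h(c) = C1 - 20*log(tan(9*c/8)^2 + 1)/9 + 4*exp(-9*c/4)/9


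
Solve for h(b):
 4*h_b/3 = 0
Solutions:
 h(b) = C1


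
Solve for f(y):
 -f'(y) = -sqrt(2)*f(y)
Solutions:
 f(y) = C1*exp(sqrt(2)*y)


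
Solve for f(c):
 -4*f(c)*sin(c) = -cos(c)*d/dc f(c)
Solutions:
 f(c) = C1/cos(c)^4


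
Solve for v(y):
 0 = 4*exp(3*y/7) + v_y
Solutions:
 v(y) = C1 - 28*exp(3*y/7)/3


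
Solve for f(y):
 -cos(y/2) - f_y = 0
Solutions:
 f(y) = C1 - 2*sin(y/2)


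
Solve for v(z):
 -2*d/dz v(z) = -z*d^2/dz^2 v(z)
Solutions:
 v(z) = C1 + C2*z^3


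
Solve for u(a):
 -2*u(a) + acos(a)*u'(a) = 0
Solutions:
 u(a) = C1*exp(2*Integral(1/acos(a), a))


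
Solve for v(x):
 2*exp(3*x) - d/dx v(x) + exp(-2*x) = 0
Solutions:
 v(x) = C1 + 2*exp(3*x)/3 - exp(-2*x)/2


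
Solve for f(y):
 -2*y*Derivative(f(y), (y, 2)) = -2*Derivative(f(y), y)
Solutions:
 f(y) = C1 + C2*y^2


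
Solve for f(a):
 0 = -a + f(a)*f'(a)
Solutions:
 f(a) = -sqrt(C1 + a^2)
 f(a) = sqrt(C1 + a^2)


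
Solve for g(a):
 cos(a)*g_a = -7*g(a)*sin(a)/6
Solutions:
 g(a) = C1*cos(a)^(7/6)


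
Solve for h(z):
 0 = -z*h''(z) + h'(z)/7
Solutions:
 h(z) = C1 + C2*z^(8/7)


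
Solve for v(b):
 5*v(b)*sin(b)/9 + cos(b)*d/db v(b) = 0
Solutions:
 v(b) = C1*cos(b)^(5/9)


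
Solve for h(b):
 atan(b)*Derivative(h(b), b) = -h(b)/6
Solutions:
 h(b) = C1*exp(-Integral(1/atan(b), b)/6)


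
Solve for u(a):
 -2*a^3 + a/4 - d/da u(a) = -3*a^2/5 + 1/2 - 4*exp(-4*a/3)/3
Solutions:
 u(a) = C1 - a^4/2 + a^3/5 + a^2/8 - a/2 - 1/exp(a)^(4/3)


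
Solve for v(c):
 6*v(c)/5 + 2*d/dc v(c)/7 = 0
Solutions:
 v(c) = C1*exp(-21*c/5)


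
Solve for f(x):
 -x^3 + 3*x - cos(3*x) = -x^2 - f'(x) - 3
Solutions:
 f(x) = C1 + x^4/4 - x^3/3 - 3*x^2/2 - 3*x + sin(3*x)/3


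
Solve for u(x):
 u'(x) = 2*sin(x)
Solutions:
 u(x) = C1 - 2*cos(x)


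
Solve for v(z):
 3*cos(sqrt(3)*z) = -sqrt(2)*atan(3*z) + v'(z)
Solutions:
 v(z) = C1 + sqrt(2)*(z*atan(3*z) - log(9*z^2 + 1)/6) + sqrt(3)*sin(sqrt(3)*z)


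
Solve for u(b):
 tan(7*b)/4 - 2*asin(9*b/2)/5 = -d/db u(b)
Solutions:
 u(b) = C1 + 2*b*asin(9*b/2)/5 + 2*sqrt(4 - 81*b^2)/45 + log(cos(7*b))/28
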